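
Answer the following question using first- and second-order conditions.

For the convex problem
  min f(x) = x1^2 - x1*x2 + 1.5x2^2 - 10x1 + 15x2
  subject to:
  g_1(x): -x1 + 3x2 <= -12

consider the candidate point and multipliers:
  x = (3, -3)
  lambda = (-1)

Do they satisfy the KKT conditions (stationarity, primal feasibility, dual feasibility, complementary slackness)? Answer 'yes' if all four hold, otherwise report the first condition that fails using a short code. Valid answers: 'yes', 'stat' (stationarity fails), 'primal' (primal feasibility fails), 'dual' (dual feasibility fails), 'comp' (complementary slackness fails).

Gradient of f: grad f(x) = Q x + c = (-1, 3)
Constraint values g_i(x) = a_i^T x - b_i:
  g_1((3, -3)) = 0
Stationarity residual: grad f(x) + sum_i lambda_i a_i = (0, 0)
  -> stationarity OK
Primal feasibility (all g_i <= 0): OK
Dual feasibility (all lambda_i >= 0): FAILS
Complementary slackness (lambda_i * g_i(x) = 0 for all i): OK

Verdict: the first failing condition is dual_feasibility -> dual.

dual


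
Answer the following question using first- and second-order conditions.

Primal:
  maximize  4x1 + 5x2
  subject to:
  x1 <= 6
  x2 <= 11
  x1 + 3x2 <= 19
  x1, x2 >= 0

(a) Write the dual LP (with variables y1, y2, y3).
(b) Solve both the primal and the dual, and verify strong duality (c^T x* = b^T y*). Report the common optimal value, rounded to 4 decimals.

The standard primal-dual pair for 'max c^T x s.t. A x <= b, x >= 0' is:
  Dual:  min b^T y  s.t.  A^T y >= c,  y >= 0.

So the dual LP is:
  minimize  6y1 + 11y2 + 19y3
  subject to:
    y1 + y3 >= 4
    y2 + 3y3 >= 5
    y1, y2, y3 >= 0

Solving the primal: x* = (6, 4.3333).
  primal value c^T x* = 45.6667.
Solving the dual: y* = (2.3333, 0, 1.6667).
  dual value b^T y* = 45.6667.
Strong duality: c^T x* = b^T y*. Confirmed.

45.6667


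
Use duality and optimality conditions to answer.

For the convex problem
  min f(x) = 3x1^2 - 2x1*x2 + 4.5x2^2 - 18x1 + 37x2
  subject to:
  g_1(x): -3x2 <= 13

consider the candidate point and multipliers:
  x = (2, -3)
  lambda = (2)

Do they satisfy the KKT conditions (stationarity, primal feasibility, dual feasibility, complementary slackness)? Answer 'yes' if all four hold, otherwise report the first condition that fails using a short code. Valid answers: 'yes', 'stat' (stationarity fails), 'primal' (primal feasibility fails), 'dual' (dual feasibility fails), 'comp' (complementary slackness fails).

Gradient of f: grad f(x) = Q x + c = (0, 6)
Constraint values g_i(x) = a_i^T x - b_i:
  g_1((2, -3)) = -4
Stationarity residual: grad f(x) + sum_i lambda_i a_i = (0, 0)
  -> stationarity OK
Primal feasibility (all g_i <= 0): OK
Dual feasibility (all lambda_i >= 0): OK
Complementary slackness (lambda_i * g_i(x) = 0 for all i): FAILS

Verdict: the first failing condition is complementary_slackness -> comp.

comp


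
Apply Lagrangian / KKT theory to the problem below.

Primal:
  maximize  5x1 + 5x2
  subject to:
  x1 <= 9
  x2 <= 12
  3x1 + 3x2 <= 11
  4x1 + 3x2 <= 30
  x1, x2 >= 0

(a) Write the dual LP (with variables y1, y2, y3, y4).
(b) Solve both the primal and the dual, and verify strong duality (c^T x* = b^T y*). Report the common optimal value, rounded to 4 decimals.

The standard primal-dual pair for 'max c^T x s.t. A x <= b, x >= 0' is:
  Dual:  min b^T y  s.t.  A^T y >= c,  y >= 0.

So the dual LP is:
  minimize  9y1 + 12y2 + 11y3 + 30y4
  subject to:
    y1 + 3y3 + 4y4 >= 5
    y2 + 3y3 + 3y4 >= 5
    y1, y2, y3, y4 >= 0

Solving the primal: x* = (3.6667, 0).
  primal value c^T x* = 18.3333.
Solving the dual: y* = (0, 0, 1.6667, 0).
  dual value b^T y* = 18.3333.
Strong duality: c^T x* = b^T y*. Confirmed.

18.3333


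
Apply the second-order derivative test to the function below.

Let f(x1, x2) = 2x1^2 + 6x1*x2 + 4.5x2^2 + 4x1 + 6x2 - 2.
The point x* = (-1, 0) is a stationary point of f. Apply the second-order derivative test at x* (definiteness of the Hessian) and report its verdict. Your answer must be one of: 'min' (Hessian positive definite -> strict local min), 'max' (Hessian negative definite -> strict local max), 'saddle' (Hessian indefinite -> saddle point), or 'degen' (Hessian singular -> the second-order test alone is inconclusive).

Compute the Hessian H = grad^2 f:
  H = [[4, 6], [6, 9]]
Verify stationarity: grad f(x*) = H x* + g = (0, 0).
Eigenvalues of H: 0, 13.
H has a zero eigenvalue (singular; positive semidefinite but not definite), so H is neither positive definite, negative definite, nor indefinite. The second-order test alone is inconclusive -> degen.
(Indeed, f is constant along the null direction of H through x*, so x* is not a strict local extremum.)

degen


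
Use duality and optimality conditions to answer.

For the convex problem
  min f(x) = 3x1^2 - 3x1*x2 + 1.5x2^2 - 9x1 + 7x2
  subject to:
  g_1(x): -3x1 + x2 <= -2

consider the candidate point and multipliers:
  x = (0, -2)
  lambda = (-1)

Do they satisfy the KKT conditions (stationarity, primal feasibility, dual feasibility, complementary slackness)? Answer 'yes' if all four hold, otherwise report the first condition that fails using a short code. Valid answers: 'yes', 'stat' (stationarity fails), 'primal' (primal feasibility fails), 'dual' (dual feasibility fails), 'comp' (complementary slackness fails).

Gradient of f: grad f(x) = Q x + c = (-3, 1)
Constraint values g_i(x) = a_i^T x - b_i:
  g_1((0, -2)) = 0
Stationarity residual: grad f(x) + sum_i lambda_i a_i = (0, 0)
  -> stationarity OK
Primal feasibility (all g_i <= 0): OK
Dual feasibility (all lambda_i >= 0): FAILS
Complementary slackness (lambda_i * g_i(x) = 0 for all i): OK

Verdict: the first failing condition is dual_feasibility -> dual.

dual


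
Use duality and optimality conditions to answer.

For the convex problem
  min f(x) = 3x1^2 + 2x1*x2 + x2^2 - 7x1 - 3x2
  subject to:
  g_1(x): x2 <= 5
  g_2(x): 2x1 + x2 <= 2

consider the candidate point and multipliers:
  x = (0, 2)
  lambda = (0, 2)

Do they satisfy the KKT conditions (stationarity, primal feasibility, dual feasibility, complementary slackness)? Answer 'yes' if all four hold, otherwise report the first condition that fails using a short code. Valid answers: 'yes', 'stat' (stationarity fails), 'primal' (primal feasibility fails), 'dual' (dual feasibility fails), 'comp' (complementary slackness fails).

Gradient of f: grad f(x) = Q x + c = (-3, 1)
Constraint values g_i(x) = a_i^T x - b_i:
  g_1((0, 2)) = -3
  g_2((0, 2)) = 0
Stationarity residual: grad f(x) + sum_i lambda_i a_i = (1, 3)
  -> stationarity FAILS
Primal feasibility (all g_i <= 0): OK
Dual feasibility (all lambda_i >= 0): OK
Complementary slackness (lambda_i * g_i(x) = 0 for all i): OK

Verdict: the first failing condition is stationarity -> stat.

stat


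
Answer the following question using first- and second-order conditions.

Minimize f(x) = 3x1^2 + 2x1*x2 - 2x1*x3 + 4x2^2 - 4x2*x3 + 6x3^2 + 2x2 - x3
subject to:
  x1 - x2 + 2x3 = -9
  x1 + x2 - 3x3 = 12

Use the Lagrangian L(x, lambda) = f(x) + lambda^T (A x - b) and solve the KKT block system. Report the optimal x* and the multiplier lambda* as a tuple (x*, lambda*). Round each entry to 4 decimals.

Form the Lagrangian:
  L(x, lambda) = (1/2) x^T Q x + c^T x + lambda^T (A x - b)
Stationarity (grad_x L = 0): Q x + c + A^T lambda = 0.
Primal feasibility: A x = b.

This gives the KKT block system:
  [ Q   A^T ] [ x     ]   [-c ]
  [ A    0  ] [ lambda ] = [ b ]

Solving the linear system:
  x*      = (-0.5591, 0.2043, -4.1183)
  lambda* = (6.8495, -12.1398)
  f(x*)   = 105.9247

x* = (-0.5591, 0.2043, -4.1183), lambda* = (6.8495, -12.1398)


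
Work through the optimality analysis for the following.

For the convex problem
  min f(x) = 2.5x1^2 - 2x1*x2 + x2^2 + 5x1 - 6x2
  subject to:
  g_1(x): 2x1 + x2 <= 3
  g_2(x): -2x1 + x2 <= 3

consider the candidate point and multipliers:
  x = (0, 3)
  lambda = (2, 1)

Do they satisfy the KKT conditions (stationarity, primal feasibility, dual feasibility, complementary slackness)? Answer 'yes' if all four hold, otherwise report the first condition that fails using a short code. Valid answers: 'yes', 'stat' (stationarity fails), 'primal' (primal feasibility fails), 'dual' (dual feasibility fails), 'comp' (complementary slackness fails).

Gradient of f: grad f(x) = Q x + c = (-1, 0)
Constraint values g_i(x) = a_i^T x - b_i:
  g_1((0, 3)) = 0
  g_2((0, 3)) = 0
Stationarity residual: grad f(x) + sum_i lambda_i a_i = (1, 3)
  -> stationarity FAILS
Primal feasibility (all g_i <= 0): OK
Dual feasibility (all lambda_i >= 0): OK
Complementary slackness (lambda_i * g_i(x) = 0 for all i): OK

Verdict: the first failing condition is stationarity -> stat.

stat


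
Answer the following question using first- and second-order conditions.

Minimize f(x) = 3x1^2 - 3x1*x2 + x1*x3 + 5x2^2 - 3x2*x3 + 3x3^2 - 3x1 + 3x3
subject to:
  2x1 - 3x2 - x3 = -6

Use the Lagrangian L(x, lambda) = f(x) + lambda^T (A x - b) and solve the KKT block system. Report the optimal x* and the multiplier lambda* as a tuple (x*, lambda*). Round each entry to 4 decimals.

Form the Lagrangian:
  L(x, lambda) = (1/2) x^T Q x + c^T x + lambda^T (A x - b)
Stationarity (grad_x L = 0): Q x + c + A^T lambda = 0.
Primal feasibility: A x = b.

This gives the KKT block system:
  [ Q   A^T ] [ x     ]   [-c ]
  [ A    0  ] [ lambda ] = [ b ]

Solving the linear system:
  x*      = (-0.3347, 1.4504, 0.9793)
  lambda* = (4.1901)
  f(x*)   = 14.5413

x* = (-0.3347, 1.4504, 0.9793), lambda* = (4.1901)


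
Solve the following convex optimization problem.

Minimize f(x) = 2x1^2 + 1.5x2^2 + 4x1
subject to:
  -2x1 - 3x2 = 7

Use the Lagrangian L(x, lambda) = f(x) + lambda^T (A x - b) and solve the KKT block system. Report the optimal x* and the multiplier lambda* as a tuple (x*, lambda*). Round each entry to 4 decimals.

Form the Lagrangian:
  L(x, lambda) = (1/2) x^T Q x + c^T x + lambda^T (A x - b)
Stationarity (grad_x L = 0): Q x + c + A^T lambda = 0.
Primal feasibility: A x = b.

This gives the KKT block system:
  [ Q   A^T ] [ x     ]   [-c ]
  [ A    0  ] [ lambda ] = [ b ]

Solving the linear system:
  x*      = (-1.625, -1.25)
  lambda* = (-1.25)
  f(x*)   = 1.125

x* = (-1.625, -1.25), lambda* = (-1.25)


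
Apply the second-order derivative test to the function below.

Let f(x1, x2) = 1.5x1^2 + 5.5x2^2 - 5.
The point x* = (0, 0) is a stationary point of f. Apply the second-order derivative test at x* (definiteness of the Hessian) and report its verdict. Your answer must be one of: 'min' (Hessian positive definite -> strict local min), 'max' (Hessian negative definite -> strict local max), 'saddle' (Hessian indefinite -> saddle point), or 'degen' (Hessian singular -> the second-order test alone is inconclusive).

Compute the Hessian H = grad^2 f:
  H = [[3, 0], [0, 11]]
Verify stationarity: grad f(x*) = H x* + g = (0, 0).
Eigenvalues of H: 3, 11.
Both eigenvalues > 0, so H is positive definite -> x* is a strict local min.

min


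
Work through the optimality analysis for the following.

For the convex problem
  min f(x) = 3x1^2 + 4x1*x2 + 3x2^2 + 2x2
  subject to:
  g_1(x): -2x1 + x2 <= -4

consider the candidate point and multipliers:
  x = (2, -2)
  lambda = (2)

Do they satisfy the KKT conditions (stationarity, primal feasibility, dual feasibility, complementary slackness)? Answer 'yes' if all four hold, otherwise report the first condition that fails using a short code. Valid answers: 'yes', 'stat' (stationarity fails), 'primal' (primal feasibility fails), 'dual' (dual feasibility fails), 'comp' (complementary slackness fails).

Gradient of f: grad f(x) = Q x + c = (4, -2)
Constraint values g_i(x) = a_i^T x - b_i:
  g_1((2, -2)) = -2
Stationarity residual: grad f(x) + sum_i lambda_i a_i = (0, 0)
  -> stationarity OK
Primal feasibility (all g_i <= 0): OK
Dual feasibility (all lambda_i >= 0): OK
Complementary slackness (lambda_i * g_i(x) = 0 for all i): FAILS

Verdict: the first failing condition is complementary_slackness -> comp.

comp


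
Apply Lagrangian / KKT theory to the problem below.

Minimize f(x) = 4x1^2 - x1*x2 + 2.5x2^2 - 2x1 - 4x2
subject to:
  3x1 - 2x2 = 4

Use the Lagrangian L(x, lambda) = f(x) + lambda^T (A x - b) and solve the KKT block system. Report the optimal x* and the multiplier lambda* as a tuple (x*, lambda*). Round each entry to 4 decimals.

Form the Lagrangian:
  L(x, lambda) = (1/2) x^T Q x + c^T x + lambda^T (A x - b)
Stationarity (grad_x L = 0): Q x + c + A^T lambda = 0.
Primal feasibility: A x = b.

This gives the KKT block system:
  [ Q   A^T ] [ x     ]   [-c ]
  [ A    0  ] [ lambda ] = [ b ]

Solving the linear system:
  x*      = (1.2923, -0.0615)
  lambda* = (-2.8)
  f(x*)   = 4.4308

x* = (1.2923, -0.0615), lambda* = (-2.8)


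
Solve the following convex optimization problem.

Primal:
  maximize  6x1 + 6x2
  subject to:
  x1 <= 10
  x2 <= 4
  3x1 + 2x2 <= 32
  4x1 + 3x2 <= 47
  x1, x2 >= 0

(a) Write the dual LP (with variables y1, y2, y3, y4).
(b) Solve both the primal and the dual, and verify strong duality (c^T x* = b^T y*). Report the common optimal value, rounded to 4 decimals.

The standard primal-dual pair for 'max c^T x s.t. A x <= b, x >= 0' is:
  Dual:  min b^T y  s.t.  A^T y >= c,  y >= 0.

So the dual LP is:
  minimize  10y1 + 4y2 + 32y3 + 47y4
  subject to:
    y1 + 3y3 + 4y4 >= 6
    y2 + 2y3 + 3y4 >= 6
    y1, y2, y3, y4 >= 0

Solving the primal: x* = (8, 4).
  primal value c^T x* = 72.
Solving the dual: y* = (0, 2, 2, 0).
  dual value b^T y* = 72.
Strong duality: c^T x* = b^T y*. Confirmed.

72


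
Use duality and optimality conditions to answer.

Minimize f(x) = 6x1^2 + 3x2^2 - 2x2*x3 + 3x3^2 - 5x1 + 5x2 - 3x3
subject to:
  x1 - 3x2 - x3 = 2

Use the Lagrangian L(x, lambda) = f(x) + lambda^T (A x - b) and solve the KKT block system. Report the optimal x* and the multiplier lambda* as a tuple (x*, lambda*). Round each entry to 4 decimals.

Form the Lagrangian:
  L(x, lambda) = (1/2) x^T Q x + c^T x + lambda^T (A x - b)
Stationarity (grad_x L = 0): Q x + c + A^T lambda = 0.
Primal feasibility: A x = b.

This gives the KKT block system:
  [ Q   A^T ] [ x     ]   [-c ]
  [ A    0  ] [ lambda ] = [ b ]

Solving the linear system:
  x*      = (0.4018, -0.6384, 0.317)
  lambda* = (0.1786)
  f(x*)   = -3.2545

x* = (0.4018, -0.6384, 0.317), lambda* = (0.1786)


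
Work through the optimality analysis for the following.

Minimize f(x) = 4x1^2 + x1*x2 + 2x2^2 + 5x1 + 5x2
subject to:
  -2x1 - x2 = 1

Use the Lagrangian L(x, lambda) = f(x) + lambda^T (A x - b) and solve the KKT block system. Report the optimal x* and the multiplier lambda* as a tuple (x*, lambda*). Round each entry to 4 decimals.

Form the Lagrangian:
  L(x, lambda) = (1/2) x^T Q x + c^T x + lambda^T (A x - b)
Stationarity (grad_x L = 0): Q x + c + A^T lambda = 0.
Primal feasibility: A x = b.

This gives the KKT block system:
  [ Q   A^T ] [ x     ]   [-c ]
  [ A    0  ] [ lambda ] = [ b ]

Solving the linear system:
  x*      = (-0.1, -0.8)
  lambda* = (1.7)
  f(x*)   = -3.1

x* = (-0.1, -0.8), lambda* = (1.7)


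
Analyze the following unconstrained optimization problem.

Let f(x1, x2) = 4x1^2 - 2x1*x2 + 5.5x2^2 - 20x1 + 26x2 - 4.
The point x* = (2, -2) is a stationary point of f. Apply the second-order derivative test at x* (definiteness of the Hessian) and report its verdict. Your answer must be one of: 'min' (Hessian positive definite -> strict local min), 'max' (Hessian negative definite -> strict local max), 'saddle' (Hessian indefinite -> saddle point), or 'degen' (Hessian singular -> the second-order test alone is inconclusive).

Compute the Hessian H = grad^2 f:
  H = [[8, -2], [-2, 11]]
Verify stationarity: grad f(x*) = H x* + g = (0, 0).
Eigenvalues of H: 7, 12.
Both eigenvalues > 0, so H is positive definite -> x* is a strict local min.

min


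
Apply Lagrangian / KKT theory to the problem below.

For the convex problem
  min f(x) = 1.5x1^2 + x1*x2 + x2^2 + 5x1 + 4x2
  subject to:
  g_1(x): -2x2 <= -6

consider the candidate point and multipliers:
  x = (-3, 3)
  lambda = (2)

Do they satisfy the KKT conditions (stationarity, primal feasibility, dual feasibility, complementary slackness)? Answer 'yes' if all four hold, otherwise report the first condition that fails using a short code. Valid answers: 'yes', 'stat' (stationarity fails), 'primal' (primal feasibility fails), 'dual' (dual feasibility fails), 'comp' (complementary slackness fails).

Gradient of f: grad f(x) = Q x + c = (-1, 7)
Constraint values g_i(x) = a_i^T x - b_i:
  g_1((-3, 3)) = 0
Stationarity residual: grad f(x) + sum_i lambda_i a_i = (-1, 3)
  -> stationarity FAILS
Primal feasibility (all g_i <= 0): OK
Dual feasibility (all lambda_i >= 0): OK
Complementary slackness (lambda_i * g_i(x) = 0 for all i): OK

Verdict: the first failing condition is stationarity -> stat.

stat


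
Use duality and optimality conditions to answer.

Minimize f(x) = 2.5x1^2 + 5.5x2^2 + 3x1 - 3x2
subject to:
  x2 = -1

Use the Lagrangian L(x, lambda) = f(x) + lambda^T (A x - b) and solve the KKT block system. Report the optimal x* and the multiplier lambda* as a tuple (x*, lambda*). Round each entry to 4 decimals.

Form the Lagrangian:
  L(x, lambda) = (1/2) x^T Q x + c^T x + lambda^T (A x - b)
Stationarity (grad_x L = 0): Q x + c + A^T lambda = 0.
Primal feasibility: A x = b.

This gives the KKT block system:
  [ Q   A^T ] [ x     ]   [-c ]
  [ A    0  ] [ lambda ] = [ b ]

Solving the linear system:
  x*      = (-0.6, -1)
  lambda* = (14)
  f(x*)   = 7.6

x* = (-0.6, -1), lambda* = (14)


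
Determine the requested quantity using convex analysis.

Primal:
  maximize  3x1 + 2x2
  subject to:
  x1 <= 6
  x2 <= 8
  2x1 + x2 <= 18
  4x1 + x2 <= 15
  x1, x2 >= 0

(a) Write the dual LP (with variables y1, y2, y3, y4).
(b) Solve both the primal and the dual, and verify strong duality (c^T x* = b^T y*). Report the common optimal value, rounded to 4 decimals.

The standard primal-dual pair for 'max c^T x s.t. A x <= b, x >= 0' is:
  Dual:  min b^T y  s.t.  A^T y >= c,  y >= 0.

So the dual LP is:
  minimize  6y1 + 8y2 + 18y3 + 15y4
  subject to:
    y1 + 2y3 + 4y4 >= 3
    y2 + y3 + y4 >= 2
    y1, y2, y3, y4 >= 0

Solving the primal: x* = (1.75, 8).
  primal value c^T x* = 21.25.
Solving the dual: y* = (0, 1.25, 0, 0.75).
  dual value b^T y* = 21.25.
Strong duality: c^T x* = b^T y*. Confirmed.

21.25


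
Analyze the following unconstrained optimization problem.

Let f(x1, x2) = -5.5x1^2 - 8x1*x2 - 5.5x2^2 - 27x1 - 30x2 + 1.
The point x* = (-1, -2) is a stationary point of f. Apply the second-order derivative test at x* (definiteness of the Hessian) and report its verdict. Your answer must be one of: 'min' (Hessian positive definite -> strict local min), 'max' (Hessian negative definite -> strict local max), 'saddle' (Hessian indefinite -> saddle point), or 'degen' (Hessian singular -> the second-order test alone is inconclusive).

Compute the Hessian H = grad^2 f:
  H = [[-11, -8], [-8, -11]]
Verify stationarity: grad f(x*) = H x* + g = (0, 0).
Eigenvalues of H: -19, -3.
Both eigenvalues < 0, so H is negative definite -> x* is a strict local max.

max


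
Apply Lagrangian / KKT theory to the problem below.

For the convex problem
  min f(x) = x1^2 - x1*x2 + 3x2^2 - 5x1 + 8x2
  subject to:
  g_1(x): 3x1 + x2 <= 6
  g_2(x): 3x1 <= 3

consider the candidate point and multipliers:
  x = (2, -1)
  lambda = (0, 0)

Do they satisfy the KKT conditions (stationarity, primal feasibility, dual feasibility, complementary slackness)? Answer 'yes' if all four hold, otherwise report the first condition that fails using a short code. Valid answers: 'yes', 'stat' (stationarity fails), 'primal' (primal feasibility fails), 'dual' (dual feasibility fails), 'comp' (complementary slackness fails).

Gradient of f: grad f(x) = Q x + c = (0, 0)
Constraint values g_i(x) = a_i^T x - b_i:
  g_1((2, -1)) = -1
  g_2((2, -1)) = 3
Stationarity residual: grad f(x) + sum_i lambda_i a_i = (0, 0)
  -> stationarity OK
Primal feasibility (all g_i <= 0): FAILS
Dual feasibility (all lambda_i >= 0): OK
Complementary slackness (lambda_i * g_i(x) = 0 for all i): OK

Verdict: the first failing condition is primal_feasibility -> primal.

primal


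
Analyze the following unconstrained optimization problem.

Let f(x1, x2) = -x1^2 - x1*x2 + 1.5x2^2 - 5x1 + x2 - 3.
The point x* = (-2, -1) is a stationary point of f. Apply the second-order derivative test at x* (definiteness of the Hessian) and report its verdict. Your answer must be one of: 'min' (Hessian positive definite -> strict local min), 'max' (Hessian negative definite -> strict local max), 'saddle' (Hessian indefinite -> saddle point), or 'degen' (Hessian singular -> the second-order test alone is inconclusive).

Compute the Hessian H = grad^2 f:
  H = [[-2, -1], [-1, 3]]
Verify stationarity: grad f(x*) = H x* + g = (0, 0).
Eigenvalues of H: -2.1926, 3.1926.
Eigenvalues have mixed signs, so H is indefinite -> x* is a saddle point.

saddle


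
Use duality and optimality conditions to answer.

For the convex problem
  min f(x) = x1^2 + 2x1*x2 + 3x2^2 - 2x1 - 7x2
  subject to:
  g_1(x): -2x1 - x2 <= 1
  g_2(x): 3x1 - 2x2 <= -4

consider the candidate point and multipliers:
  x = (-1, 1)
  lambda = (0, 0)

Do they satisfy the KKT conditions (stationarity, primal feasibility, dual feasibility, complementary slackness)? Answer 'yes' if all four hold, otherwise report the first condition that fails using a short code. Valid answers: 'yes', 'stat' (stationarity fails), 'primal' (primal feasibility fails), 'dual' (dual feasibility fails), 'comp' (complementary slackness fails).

Gradient of f: grad f(x) = Q x + c = (-2, -3)
Constraint values g_i(x) = a_i^T x - b_i:
  g_1((-1, 1)) = 0
  g_2((-1, 1)) = -1
Stationarity residual: grad f(x) + sum_i lambda_i a_i = (-2, -3)
  -> stationarity FAILS
Primal feasibility (all g_i <= 0): OK
Dual feasibility (all lambda_i >= 0): OK
Complementary slackness (lambda_i * g_i(x) = 0 for all i): OK

Verdict: the first failing condition is stationarity -> stat.

stat


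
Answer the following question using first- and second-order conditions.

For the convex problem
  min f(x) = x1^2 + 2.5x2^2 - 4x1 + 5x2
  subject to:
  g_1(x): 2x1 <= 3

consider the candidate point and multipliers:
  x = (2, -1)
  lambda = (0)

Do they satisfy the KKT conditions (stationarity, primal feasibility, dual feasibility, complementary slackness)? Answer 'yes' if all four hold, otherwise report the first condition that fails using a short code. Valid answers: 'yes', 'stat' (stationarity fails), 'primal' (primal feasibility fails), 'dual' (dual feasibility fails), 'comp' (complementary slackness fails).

Gradient of f: grad f(x) = Q x + c = (0, 0)
Constraint values g_i(x) = a_i^T x - b_i:
  g_1((2, -1)) = 1
Stationarity residual: grad f(x) + sum_i lambda_i a_i = (0, 0)
  -> stationarity OK
Primal feasibility (all g_i <= 0): FAILS
Dual feasibility (all lambda_i >= 0): OK
Complementary slackness (lambda_i * g_i(x) = 0 for all i): OK

Verdict: the first failing condition is primal_feasibility -> primal.

primal


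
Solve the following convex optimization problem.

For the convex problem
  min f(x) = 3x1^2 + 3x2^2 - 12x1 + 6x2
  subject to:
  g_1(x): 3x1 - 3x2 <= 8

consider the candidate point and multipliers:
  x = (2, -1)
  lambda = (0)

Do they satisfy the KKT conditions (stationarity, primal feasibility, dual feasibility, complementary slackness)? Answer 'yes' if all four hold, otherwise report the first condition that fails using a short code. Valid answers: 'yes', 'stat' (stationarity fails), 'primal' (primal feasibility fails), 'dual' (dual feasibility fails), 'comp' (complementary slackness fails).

Gradient of f: grad f(x) = Q x + c = (0, 0)
Constraint values g_i(x) = a_i^T x - b_i:
  g_1((2, -1)) = 1
Stationarity residual: grad f(x) + sum_i lambda_i a_i = (0, 0)
  -> stationarity OK
Primal feasibility (all g_i <= 0): FAILS
Dual feasibility (all lambda_i >= 0): OK
Complementary slackness (lambda_i * g_i(x) = 0 for all i): OK

Verdict: the first failing condition is primal_feasibility -> primal.

primal


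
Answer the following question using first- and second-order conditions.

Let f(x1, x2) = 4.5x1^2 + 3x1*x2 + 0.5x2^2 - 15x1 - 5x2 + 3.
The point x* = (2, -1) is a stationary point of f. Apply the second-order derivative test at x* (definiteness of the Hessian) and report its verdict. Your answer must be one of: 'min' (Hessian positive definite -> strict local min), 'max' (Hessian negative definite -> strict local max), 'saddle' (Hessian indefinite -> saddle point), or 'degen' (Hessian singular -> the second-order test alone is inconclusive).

Compute the Hessian H = grad^2 f:
  H = [[9, 3], [3, 1]]
Verify stationarity: grad f(x*) = H x* + g = (0, 0).
Eigenvalues of H: 0, 10.
H has a zero eigenvalue (singular; positive semidefinite but not definite), so H is neither positive definite, negative definite, nor indefinite. The second-order test alone is inconclusive -> degen.
(Indeed, f is constant along the null direction of H through x*, so x* is not a strict local extremum.)

degen


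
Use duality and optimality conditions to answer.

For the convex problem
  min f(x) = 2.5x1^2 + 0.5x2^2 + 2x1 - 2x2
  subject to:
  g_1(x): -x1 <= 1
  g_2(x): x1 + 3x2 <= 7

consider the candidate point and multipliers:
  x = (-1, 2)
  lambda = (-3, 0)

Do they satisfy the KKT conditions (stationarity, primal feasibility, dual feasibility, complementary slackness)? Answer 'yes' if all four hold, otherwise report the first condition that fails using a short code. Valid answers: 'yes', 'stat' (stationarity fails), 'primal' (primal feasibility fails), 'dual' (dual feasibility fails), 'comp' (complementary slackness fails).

Gradient of f: grad f(x) = Q x + c = (-3, 0)
Constraint values g_i(x) = a_i^T x - b_i:
  g_1((-1, 2)) = 0
  g_2((-1, 2)) = -2
Stationarity residual: grad f(x) + sum_i lambda_i a_i = (0, 0)
  -> stationarity OK
Primal feasibility (all g_i <= 0): OK
Dual feasibility (all lambda_i >= 0): FAILS
Complementary slackness (lambda_i * g_i(x) = 0 for all i): OK

Verdict: the first failing condition is dual_feasibility -> dual.

dual


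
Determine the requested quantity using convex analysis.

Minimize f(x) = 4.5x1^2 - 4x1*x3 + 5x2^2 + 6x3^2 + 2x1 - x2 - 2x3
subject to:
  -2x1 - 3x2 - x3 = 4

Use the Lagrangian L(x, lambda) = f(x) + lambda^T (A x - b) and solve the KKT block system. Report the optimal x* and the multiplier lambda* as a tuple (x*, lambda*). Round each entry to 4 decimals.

Form the Lagrangian:
  L(x, lambda) = (1/2) x^T Q x + c^T x + lambda^T (A x - b)
Stationarity (grad_x L = 0): Q x + c + A^T lambda = 0.
Primal feasibility: A x = b.

This gives the KKT block system:
  [ Q   A^T ] [ x     ]   [-c ]
  [ A    0  ] [ lambda ] = [ b ]

Solving the linear system:
  x*      = (-0.9037, -0.6194, -0.3344)
  lambda* = (-2.3979)
  f(x*)   = 4.5363

x* = (-0.9037, -0.6194, -0.3344), lambda* = (-2.3979)


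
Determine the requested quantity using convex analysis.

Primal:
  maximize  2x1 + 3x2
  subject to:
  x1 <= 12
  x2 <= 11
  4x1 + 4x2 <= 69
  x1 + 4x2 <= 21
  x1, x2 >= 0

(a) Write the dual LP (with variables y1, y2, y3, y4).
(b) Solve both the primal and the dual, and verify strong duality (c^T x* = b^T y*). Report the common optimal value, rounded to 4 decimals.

The standard primal-dual pair for 'max c^T x s.t. A x <= b, x >= 0' is:
  Dual:  min b^T y  s.t.  A^T y >= c,  y >= 0.

So the dual LP is:
  minimize  12y1 + 11y2 + 69y3 + 21y4
  subject to:
    y1 + 4y3 + y4 >= 2
    y2 + 4y3 + 4y4 >= 3
    y1, y2, y3, y4 >= 0

Solving the primal: x* = (12, 2.25).
  primal value c^T x* = 30.75.
Solving the dual: y* = (1.25, 0, 0, 0.75).
  dual value b^T y* = 30.75.
Strong duality: c^T x* = b^T y*. Confirmed.

30.75


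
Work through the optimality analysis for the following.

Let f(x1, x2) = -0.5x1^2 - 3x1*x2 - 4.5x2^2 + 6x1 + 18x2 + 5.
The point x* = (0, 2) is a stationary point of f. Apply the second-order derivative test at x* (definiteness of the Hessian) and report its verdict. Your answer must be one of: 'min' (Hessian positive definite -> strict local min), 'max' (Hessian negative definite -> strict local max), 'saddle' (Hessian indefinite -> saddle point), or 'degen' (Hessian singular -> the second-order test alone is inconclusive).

Compute the Hessian H = grad^2 f:
  H = [[-1, -3], [-3, -9]]
Verify stationarity: grad f(x*) = H x* + g = (0, 0).
Eigenvalues of H: -10, 0.
H has a zero eigenvalue (singular; negative semidefinite but not definite), so H is neither positive definite, negative definite, nor indefinite. The second-order test alone is inconclusive -> degen.
(Indeed, f is constant along the null direction of H through x*, so x* is not a strict local extremum.)

degen


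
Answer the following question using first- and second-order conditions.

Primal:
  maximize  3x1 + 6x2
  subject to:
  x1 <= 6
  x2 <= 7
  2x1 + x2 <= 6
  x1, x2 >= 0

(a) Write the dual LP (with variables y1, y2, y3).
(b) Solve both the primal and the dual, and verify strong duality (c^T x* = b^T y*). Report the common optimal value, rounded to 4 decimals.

The standard primal-dual pair for 'max c^T x s.t. A x <= b, x >= 0' is:
  Dual:  min b^T y  s.t.  A^T y >= c,  y >= 0.

So the dual LP is:
  minimize  6y1 + 7y2 + 6y3
  subject to:
    y1 + 2y3 >= 3
    y2 + y3 >= 6
    y1, y2, y3 >= 0

Solving the primal: x* = (0, 6).
  primal value c^T x* = 36.
Solving the dual: y* = (0, 0, 6).
  dual value b^T y* = 36.
Strong duality: c^T x* = b^T y*. Confirmed.

36


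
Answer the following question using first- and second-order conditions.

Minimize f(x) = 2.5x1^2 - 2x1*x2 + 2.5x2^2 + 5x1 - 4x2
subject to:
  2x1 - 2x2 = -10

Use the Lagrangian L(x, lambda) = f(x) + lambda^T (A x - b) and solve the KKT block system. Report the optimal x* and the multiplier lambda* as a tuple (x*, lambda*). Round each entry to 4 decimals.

Form the Lagrangian:
  L(x, lambda) = (1/2) x^T Q x + c^T x + lambda^T (A x - b)
Stationarity (grad_x L = 0): Q x + c + A^T lambda = 0.
Primal feasibility: A x = b.

This gives the KKT block system:
  [ Q   A^T ] [ x     ]   [-c ]
  [ A    0  ] [ lambda ] = [ b ]

Solving the linear system:
  x*      = (-2.6667, 2.3333)
  lambda* = (6.5)
  f(x*)   = 21.1667

x* = (-2.6667, 2.3333), lambda* = (6.5)


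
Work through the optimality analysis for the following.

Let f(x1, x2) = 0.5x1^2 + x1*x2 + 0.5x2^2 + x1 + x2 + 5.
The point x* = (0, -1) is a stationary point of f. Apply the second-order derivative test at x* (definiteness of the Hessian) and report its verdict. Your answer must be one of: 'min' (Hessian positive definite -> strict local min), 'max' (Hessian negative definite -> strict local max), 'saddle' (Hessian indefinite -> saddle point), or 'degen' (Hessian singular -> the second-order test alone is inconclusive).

Compute the Hessian H = grad^2 f:
  H = [[1, 1], [1, 1]]
Verify stationarity: grad f(x*) = H x* + g = (0, 0).
Eigenvalues of H: 0, 2.
H has a zero eigenvalue (singular; positive semidefinite but not definite), so H is neither positive definite, negative definite, nor indefinite. The second-order test alone is inconclusive -> degen.
(Indeed, f is constant along the null direction of H through x*, so x* is not a strict local extremum.)

degen


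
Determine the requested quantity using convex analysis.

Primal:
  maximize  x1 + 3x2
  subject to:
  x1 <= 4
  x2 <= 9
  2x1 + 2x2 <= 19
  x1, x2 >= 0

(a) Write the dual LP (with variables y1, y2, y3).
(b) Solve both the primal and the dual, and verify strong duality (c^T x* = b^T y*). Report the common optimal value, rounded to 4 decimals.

The standard primal-dual pair for 'max c^T x s.t. A x <= b, x >= 0' is:
  Dual:  min b^T y  s.t.  A^T y >= c,  y >= 0.

So the dual LP is:
  minimize  4y1 + 9y2 + 19y3
  subject to:
    y1 + 2y3 >= 1
    y2 + 2y3 >= 3
    y1, y2, y3 >= 0

Solving the primal: x* = (0.5, 9).
  primal value c^T x* = 27.5.
Solving the dual: y* = (0, 2, 0.5).
  dual value b^T y* = 27.5.
Strong duality: c^T x* = b^T y*. Confirmed.

27.5


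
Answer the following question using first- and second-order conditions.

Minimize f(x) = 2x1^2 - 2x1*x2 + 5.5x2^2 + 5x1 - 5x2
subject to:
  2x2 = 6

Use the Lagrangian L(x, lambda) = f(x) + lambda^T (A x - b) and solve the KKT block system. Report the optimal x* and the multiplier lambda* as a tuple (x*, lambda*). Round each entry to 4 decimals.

Form the Lagrangian:
  L(x, lambda) = (1/2) x^T Q x + c^T x + lambda^T (A x - b)
Stationarity (grad_x L = 0): Q x + c + A^T lambda = 0.
Primal feasibility: A x = b.

This gives the KKT block system:
  [ Q   A^T ] [ x     ]   [-c ]
  [ A    0  ] [ lambda ] = [ b ]

Solving the linear system:
  x*      = (0.25, 3)
  lambda* = (-13.75)
  f(x*)   = 34.375

x* = (0.25, 3), lambda* = (-13.75)


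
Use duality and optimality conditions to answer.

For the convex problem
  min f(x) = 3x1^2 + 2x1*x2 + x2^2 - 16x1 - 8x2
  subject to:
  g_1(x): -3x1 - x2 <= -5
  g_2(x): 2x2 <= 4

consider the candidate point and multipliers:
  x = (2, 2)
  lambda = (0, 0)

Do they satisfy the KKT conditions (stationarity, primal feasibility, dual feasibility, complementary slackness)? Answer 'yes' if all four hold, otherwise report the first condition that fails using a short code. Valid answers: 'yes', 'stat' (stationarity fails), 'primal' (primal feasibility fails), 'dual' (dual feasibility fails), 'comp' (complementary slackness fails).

Gradient of f: grad f(x) = Q x + c = (0, 0)
Constraint values g_i(x) = a_i^T x - b_i:
  g_1((2, 2)) = -3
  g_2((2, 2)) = 0
Stationarity residual: grad f(x) + sum_i lambda_i a_i = (0, 0)
  -> stationarity OK
Primal feasibility (all g_i <= 0): OK
Dual feasibility (all lambda_i >= 0): OK
Complementary slackness (lambda_i * g_i(x) = 0 for all i): OK

Verdict: yes, KKT holds.

yes


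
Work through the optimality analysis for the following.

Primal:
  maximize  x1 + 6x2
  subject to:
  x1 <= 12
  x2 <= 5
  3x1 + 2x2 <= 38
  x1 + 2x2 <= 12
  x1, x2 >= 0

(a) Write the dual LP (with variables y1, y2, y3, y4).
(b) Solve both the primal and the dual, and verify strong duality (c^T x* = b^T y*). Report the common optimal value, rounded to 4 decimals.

The standard primal-dual pair for 'max c^T x s.t. A x <= b, x >= 0' is:
  Dual:  min b^T y  s.t.  A^T y >= c,  y >= 0.

So the dual LP is:
  minimize  12y1 + 5y2 + 38y3 + 12y4
  subject to:
    y1 + 3y3 + y4 >= 1
    y2 + 2y3 + 2y4 >= 6
    y1, y2, y3, y4 >= 0

Solving the primal: x* = (2, 5).
  primal value c^T x* = 32.
Solving the dual: y* = (0, 4, 0, 1).
  dual value b^T y* = 32.
Strong duality: c^T x* = b^T y*. Confirmed.

32


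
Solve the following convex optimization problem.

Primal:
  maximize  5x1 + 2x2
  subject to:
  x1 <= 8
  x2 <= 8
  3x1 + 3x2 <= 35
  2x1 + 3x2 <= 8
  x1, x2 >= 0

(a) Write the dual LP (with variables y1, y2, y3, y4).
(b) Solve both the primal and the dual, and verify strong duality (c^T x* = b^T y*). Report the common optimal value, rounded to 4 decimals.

The standard primal-dual pair for 'max c^T x s.t. A x <= b, x >= 0' is:
  Dual:  min b^T y  s.t.  A^T y >= c,  y >= 0.

So the dual LP is:
  minimize  8y1 + 8y2 + 35y3 + 8y4
  subject to:
    y1 + 3y3 + 2y4 >= 5
    y2 + 3y3 + 3y4 >= 2
    y1, y2, y3, y4 >= 0

Solving the primal: x* = (4, 0).
  primal value c^T x* = 20.
Solving the dual: y* = (0, 0, 0, 2.5).
  dual value b^T y* = 20.
Strong duality: c^T x* = b^T y*. Confirmed.

20


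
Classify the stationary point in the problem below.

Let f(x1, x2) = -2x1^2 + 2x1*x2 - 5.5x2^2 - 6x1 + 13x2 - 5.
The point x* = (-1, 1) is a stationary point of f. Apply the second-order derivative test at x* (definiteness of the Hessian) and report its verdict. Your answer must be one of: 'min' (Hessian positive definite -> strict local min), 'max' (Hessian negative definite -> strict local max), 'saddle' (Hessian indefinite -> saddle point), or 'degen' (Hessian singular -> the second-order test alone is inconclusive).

Compute the Hessian H = grad^2 f:
  H = [[-4, 2], [2, -11]]
Verify stationarity: grad f(x*) = H x* + g = (0, 0).
Eigenvalues of H: -11.5311, -3.4689.
Both eigenvalues < 0, so H is negative definite -> x* is a strict local max.

max


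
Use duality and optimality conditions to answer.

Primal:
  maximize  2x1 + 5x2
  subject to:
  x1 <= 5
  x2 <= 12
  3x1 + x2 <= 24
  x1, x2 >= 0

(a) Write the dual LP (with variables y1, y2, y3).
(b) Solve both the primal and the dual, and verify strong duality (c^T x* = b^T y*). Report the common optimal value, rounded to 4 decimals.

The standard primal-dual pair for 'max c^T x s.t. A x <= b, x >= 0' is:
  Dual:  min b^T y  s.t.  A^T y >= c,  y >= 0.

So the dual LP is:
  minimize  5y1 + 12y2 + 24y3
  subject to:
    y1 + 3y3 >= 2
    y2 + y3 >= 5
    y1, y2, y3 >= 0

Solving the primal: x* = (4, 12).
  primal value c^T x* = 68.
Solving the dual: y* = (0, 4.3333, 0.6667).
  dual value b^T y* = 68.
Strong duality: c^T x* = b^T y*. Confirmed.

68


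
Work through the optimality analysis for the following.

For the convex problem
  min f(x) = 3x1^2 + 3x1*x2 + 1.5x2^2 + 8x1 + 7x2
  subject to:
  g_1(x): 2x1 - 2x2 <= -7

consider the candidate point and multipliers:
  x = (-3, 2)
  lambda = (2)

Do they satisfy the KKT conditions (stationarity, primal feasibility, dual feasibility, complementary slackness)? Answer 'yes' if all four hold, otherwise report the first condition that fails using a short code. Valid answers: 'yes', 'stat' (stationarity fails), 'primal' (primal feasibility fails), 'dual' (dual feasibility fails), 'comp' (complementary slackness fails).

Gradient of f: grad f(x) = Q x + c = (-4, 4)
Constraint values g_i(x) = a_i^T x - b_i:
  g_1((-3, 2)) = -3
Stationarity residual: grad f(x) + sum_i lambda_i a_i = (0, 0)
  -> stationarity OK
Primal feasibility (all g_i <= 0): OK
Dual feasibility (all lambda_i >= 0): OK
Complementary slackness (lambda_i * g_i(x) = 0 for all i): FAILS

Verdict: the first failing condition is complementary_slackness -> comp.

comp


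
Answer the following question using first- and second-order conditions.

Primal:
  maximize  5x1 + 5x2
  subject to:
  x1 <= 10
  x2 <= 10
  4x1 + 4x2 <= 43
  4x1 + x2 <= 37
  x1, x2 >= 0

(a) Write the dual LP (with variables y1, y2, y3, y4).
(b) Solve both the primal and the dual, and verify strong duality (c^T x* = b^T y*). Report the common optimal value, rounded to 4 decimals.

The standard primal-dual pair for 'max c^T x s.t. A x <= b, x >= 0' is:
  Dual:  min b^T y  s.t.  A^T y >= c,  y >= 0.

So the dual LP is:
  minimize  10y1 + 10y2 + 43y3 + 37y4
  subject to:
    y1 + 4y3 + 4y4 >= 5
    y2 + 4y3 + y4 >= 5
    y1, y2, y3, y4 >= 0

Solving the primal: x* = (8.75, 2).
  primal value c^T x* = 53.75.
Solving the dual: y* = (0, 0, 1.25, 0).
  dual value b^T y* = 53.75.
Strong duality: c^T x* = b^T y*. Confirmed.

53.75


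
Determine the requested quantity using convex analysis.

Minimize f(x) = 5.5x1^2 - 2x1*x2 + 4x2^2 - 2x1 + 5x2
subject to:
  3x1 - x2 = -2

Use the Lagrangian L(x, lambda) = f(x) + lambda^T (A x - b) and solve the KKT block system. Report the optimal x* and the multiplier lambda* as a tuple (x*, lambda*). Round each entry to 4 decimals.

Form the Lagrangian:
  L(x, lambda) = (1/2) x^T Q x + c^T x + lambda^T (A x - b)
Stationarity (grad_x L = 0): Q x + c + A^T lambda = 0.
Primal feasibility: A x = b.

This gives the KKT block system:
  [ Q   A^T ] [ x     ]   [-c ]
  [ A    0  ] [ lambda ] = [ b ]

Solving the linear system:
  x*      = (-0.8028, -0.4085)
  lambda* = (3.338)
  f(x*)   = 3.1197

x* = (-0.8028, -0.4085), lambda* = (3.338)


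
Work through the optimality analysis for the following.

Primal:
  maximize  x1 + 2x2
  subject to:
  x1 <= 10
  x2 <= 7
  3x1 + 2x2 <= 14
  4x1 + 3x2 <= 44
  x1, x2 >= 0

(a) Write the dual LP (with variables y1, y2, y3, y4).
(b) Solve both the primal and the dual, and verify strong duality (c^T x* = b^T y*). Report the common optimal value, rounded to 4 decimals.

The standard primal-dual pair for 'max c^T x s.t. A x <= b, x >= 0' is:
  Dual:  min b^T y  s.t.  A^T y >= c,  y >= 0.

So the dual LP is:
  minimize  10y1 + 7y2 + 14y3 + 44y4
  subject to:
    y1 + 3y3 + 4y4 >= 1
    y2 + 2y3 + 3y4 >= 2
    y1, y2, y3, y4 >= 0

Solving the primal: x* = (0, 7).
  primal value c^T x* = 14.
Solving the dual: y* = (0, 1.3333, 0.3333, 0).
  dual value b^T y* = 14.
Strong duality: c^T x* = b^T y*. Confirmed.

14
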